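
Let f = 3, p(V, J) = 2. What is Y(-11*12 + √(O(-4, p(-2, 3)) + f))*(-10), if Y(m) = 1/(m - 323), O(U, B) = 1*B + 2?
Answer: 325/14787 + 5*√7/103509 ≈ 0.022107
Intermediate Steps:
O(U, B) = 2 + B (O(U, B) = B + 2 = 2 + B)
Y(m) = 1/(-323 + m)
Y(-11*12 + √(O(-4, p(-2, 3)) + f))*(-10) = -10/(-323 + (-11*12 + √((2 + 2) + 3))) = -10/(-323 + (-132 + √(4 + 3))) = -10/(-323 + (-132 + √7)) = -10/(-455 + √7)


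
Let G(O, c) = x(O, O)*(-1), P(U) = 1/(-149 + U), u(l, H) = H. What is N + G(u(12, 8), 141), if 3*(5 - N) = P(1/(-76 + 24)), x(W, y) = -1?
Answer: 139534/23247 ≈ 6.0022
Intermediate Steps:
G(O, c) = 1 (G(O, c) = -1*(-1) = 1)
N = 116287/23247 (N = 5 - 1/(3*(-149 + 1/(-76 + 24))) = 5 - 1/(3*(-149 + 1/(-52))) = 5 - 1/(3*(-149 - 1/52)) = 5 - 1/(3*(-7749/52)) = 5 - 1/3*(-52/7749) = 5 + 52/23247 = 116287/23247 ≈ 5.0022)
N + G(u(12, 8), 141) = 116287/23247 + 1 = 139534/23247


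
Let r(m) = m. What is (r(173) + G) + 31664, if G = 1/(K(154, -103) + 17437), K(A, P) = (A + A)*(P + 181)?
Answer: 1319993858/41461 ≈ 31837.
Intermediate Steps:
K(A, P) = 2*A*(181 + P) (K(A, P) = (2*A)*(181 + P) = 2*A*(181 + P))
G = 1/41461 (G = 1/(2*154*(181 - 103) + 17437) = 1/(2*154*78 + 17437) = 1/(24024 + 17437) = 1/41461 ≈ 2.4119e-5)
(r(173) + G) + 31664 = (173 + 1/41461) + 31664 = 7172754/41461 + 31664 = 1319993858/41461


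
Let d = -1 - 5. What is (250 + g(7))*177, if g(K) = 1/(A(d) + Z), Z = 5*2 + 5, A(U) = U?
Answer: 132809/3 ≈ 44270.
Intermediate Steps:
d = -6
Z = 15 (Z = 10 + 5 = 15)
g(K) = ⅑ (g(K) = 1/(-6 + 15) = 1/9 = ⅑)
(250 + g(7))*177 = (250 + ⅑)*177 = (2251/9)*177 = 132809/3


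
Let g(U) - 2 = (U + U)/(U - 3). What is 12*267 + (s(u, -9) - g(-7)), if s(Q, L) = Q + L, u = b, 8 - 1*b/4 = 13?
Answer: 15858/5 ≈ 3171.6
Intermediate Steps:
b = -20 (b = 32 - 4*13 = 32 - 52 = -20)
u = -20
s(Q, L) = L + Q
g(U) = 2 + 2*U/(-3 + U) (g(U) = 2 + (U + U)/(U - 3) = 2 + (2*U)/(-3 + U) = 2 + 2*U/(-3 + U))
12*267 + (s(u, -9) - g(-7)) = 12*267 + ((-9 - 20) - 2*(-3 + 2*(-7))/(-3 - 7)) = 3204 + (-29 - 2*(-3 - 14)/(-10)) = 3204 + (-29 - 2*(-1)*(-17)/10) = 3204 + (-29 - 1*17/5) = 3204 + (-29 - 17/5) = 3204 - 162/5 = 15858/5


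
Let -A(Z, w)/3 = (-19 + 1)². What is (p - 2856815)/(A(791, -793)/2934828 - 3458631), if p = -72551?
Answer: 119405352209/140978987520 ≈ 0.84697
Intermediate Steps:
A(Z, w) = -972 (A(Z, w) = -3*(-19 + 1)² = -3*(-18)² = -3*324 = -972)
(p - 2856815)/(A(791, -793)/2934828 - 3458631) = (-72551 - 2856815)/(-972/2934828 - 3458631) = -2929366/(-972*1/2934828 - 3458631) = -2929366/(-27/81523 - 3458631) = -2929366/(-281957975040/81523) = -2929366*(-81523/281957975040) = 119405352209/140978987520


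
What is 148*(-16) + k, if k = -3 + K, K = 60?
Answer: -2311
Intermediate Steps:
k = 57 (k = -3 + 60 = 57)
148*(-16) + k = 148*(-16) + 57 = -2368 + 57 = -2311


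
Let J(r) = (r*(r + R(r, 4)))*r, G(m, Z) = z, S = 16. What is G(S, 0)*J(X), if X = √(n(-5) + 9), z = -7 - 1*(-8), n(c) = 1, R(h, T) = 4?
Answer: 40 + 10*√10 ≈ 71.623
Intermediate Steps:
z = 1 (z = -7 + 8 = 1)
G(m, Z) = 1
X = √10 (X = √(1 + 9) = √10 ≈ 3.1623)
J(r) = r²*(4 + r) (J(r) = (r*(r + 4))*r = (r*(4 + r))*r = r²*(4 + r))
G(S, 0)*J(X) = 1*((√10)²*(4 + √10)) = 1*(10*(4 + √10)) = 1*(40 + 10*√10) = 40 + 10*√10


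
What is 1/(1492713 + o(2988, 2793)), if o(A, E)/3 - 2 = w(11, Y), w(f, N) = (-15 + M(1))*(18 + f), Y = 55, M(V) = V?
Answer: 1/1491501 ≈ 6.7047e-7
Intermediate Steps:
w(f, N) = -252 - 14*f (w(f, N) = (-15 + 1)*(18 + f) = -14*(18 + f) = -252 - 14*f)
o(A, E) = -1212 (o(A, E) = 6 + 3*(-252 - 14*11) = 6 + 3*(-252 - 154) = 6 + 3*(-406) = 6 - 1218 = -1212)
1/(1492713 + o(2988, 2793)) = 1/(1492713 - 1212) = 1/1491501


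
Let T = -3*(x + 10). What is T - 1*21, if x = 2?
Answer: -57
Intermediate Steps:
T = -36 (T = -3*(2 + 10) = -3*12 = -36)
T - 1*21 = -36 - 1*21 = -36 - 21 = -57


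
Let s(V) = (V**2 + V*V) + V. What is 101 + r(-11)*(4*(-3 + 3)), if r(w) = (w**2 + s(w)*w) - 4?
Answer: 101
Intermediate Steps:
s(V) = V + 2*V**2 (s(V) = (V**2 + V**2) + V = 2*V**2 + V = V + 2*V**2)
r(w) = -4 + w**2 + w**2*(1 + 2*w) (r(w) = (w**2 + (w*(1 + 2*w))*w) - 4 = (w**2 + w**2*(1 + 2*w)) - 4 = -4 + w**2 + w**2*(1 + 2*w))
101 + r(-11)*(4*(-3 + 3)) = 101 + (-4 + 2*(-11)**2 + 2*(-11)**3)*(4*(-3 + 3)) = 101 + (-4 + 2*121 + 2*(-1331))*(4*0) = 101 + (-4 + 242 - 2662)*0 = 101 - 2424*0 = 101 + 0 = 101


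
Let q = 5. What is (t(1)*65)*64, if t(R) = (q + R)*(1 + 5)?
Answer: 149760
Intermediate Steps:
t(R) = 30 + 6*R (t(R) = (5 + R)*(1 + 5) = (5 + R)*6 = 30 + 6*R)
(t(1)*65)*64 = ((30 + 6*1)*65)*64 = ((30 + 6)*65)*64 = (36*65)*64 = 2340*64 = 149760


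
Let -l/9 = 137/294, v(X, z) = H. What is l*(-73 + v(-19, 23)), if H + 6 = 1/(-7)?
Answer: 113847/343 ≈ 331.92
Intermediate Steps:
H = -43/7 (H = -6 + 1/(-7) = -6 - 1/7 = -43/7 ≈ -6.1429)
v(X, z) = -43/7
l = -411/98 (l = -1233/294 = -9*137/294 = -411/98 ≈ -4.1939)
l*(-73 + v(-19, 23)) = -411*(-73 - 43/7)/98 = -411/98*(-554/7) = 113847/343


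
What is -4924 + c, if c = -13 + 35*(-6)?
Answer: -5147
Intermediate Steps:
c = -223 (c = -13 - 210 = -223)
-4924 + c = -4924 - 223 = -5147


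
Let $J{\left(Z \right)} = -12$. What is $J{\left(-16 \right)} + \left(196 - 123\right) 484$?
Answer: $35320$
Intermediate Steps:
$J{\left(-16 \right)} + \left(196 - 123\right) 484 = -12 + \left(196 - 123\right) 484 = -12 + 73 \cdot 484 = -12 + 35332 = 35320$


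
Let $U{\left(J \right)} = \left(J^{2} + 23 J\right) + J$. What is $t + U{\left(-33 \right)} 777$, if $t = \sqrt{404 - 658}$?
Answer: $230769 + i \sqrt{254} \approx 2.3077 \cdot 10^{5} + 15.937 i$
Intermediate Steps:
$t = i \sqrt{254}$ ($t = \sqrt{-254} = i \sqrt{254} \approx 15.937 i$)
$U{\left(J \right)} = J^{2} + 24 J$
$t + U{\left(-33 \right)} 777 = i \sqrt{254} + - 33 \left(24 - 33\right) 777 = i \sqrt{254} + \left(-33\right) \left(-9\right) 777 = i \sqrt{254} + 297 \cdot 777 = i \sqrt{254} + 230769 = 230769 + i \sqrt{254}$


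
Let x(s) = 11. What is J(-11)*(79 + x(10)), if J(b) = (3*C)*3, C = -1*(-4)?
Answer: 3240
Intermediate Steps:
C = 4
J(b) = 36 (J(b) = (3*4)*3 = 12*3 = 36)
J(-11)*(79 + x(10)) = 36*(79 + 11) = 36*90 = 3240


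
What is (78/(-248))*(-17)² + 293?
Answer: 25061/124 ≈ 202.10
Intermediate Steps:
(78/(-248))*(-17)² + 293 = (78*(-1/248))*289 + 293 = -39/124*289 + 293 = -11271/124 + 293 = 25061/124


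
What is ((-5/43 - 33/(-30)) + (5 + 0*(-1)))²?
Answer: 6620329/184900 ≈ 35.805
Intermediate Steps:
((-5/43 - 33/(-30)) + (5 + 0*(-1)))² = ((-5*1/43 - 33*(-1/30)) + (5 + 0))² = ((-5/43 + 11/10) + 5)² = (423/430 + 5)² = (2573/430)² = 6620329/184900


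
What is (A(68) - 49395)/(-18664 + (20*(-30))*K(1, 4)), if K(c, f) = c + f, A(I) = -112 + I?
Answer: 49439/21664 ≈ 2.2821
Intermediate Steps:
(A(68) - 49395)/(-18664 + (20*(-30))*K(1, 4)) = ((-112 + 68) - 49395)/(-18664 + (20*(-30))*(1 + 4)) = (-44 - 49395)/(-18664 - 600*5) = -49439/(-18664 - 3000) = -49439/(-21664) = -49439*(-1/21664) = 49439/21664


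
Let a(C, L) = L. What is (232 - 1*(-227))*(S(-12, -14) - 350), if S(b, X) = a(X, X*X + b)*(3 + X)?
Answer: -1089666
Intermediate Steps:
S(b, X) = (3 + X)*(b + X²) (S(b, X) = (X*X + b)*(3 + X) = (X² + b)*(3 + X) = (b + X²)*(3 + X) = (3 + X)*(b + X²))
(232 - 1*(-227))*(S(-12, -14) - 350) = (232 - 1*(-227))*((3 - 14)*(-12 + (-14)²) - 350) = (232 + 227)*(-11*(-12 + 196) - 350) = 459*(-11*184 - 350) = 459*(-2024 - 350) = 459*(-2374) = -1089666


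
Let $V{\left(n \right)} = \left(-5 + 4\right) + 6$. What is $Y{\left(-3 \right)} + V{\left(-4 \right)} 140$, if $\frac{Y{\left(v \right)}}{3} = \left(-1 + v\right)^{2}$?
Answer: $748$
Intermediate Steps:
$Y{\left(v \right)} = 3 \left(-1 + v\right)^{2}$
$V{\left(n \right)} = 5$ ($V{\left(n \right)} = -1 + 6 = 5$)
$Y{\left(-3 \right)} + V{\left(-4 \right)} 140 = 3 \left(-1 - 3\right)^{2} + 5 \cdot 140 = 3 \left(-4\right)^{2} + 700 = 3 \cdot 16 + 700 = 48 + 700 = 748$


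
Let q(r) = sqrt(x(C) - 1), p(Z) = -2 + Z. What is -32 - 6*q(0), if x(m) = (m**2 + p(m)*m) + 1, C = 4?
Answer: -32 - 12*sqrt(6) ≈ -61.394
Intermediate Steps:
x(m) = 1 + m**2 + m*(-2 + m) (x(m) = (m**2 + (-2 + m)*m) + 1 = (m**2 + m*(-2 + m)) + 1 = 1 + m**2 + m*(-2 + m))
q(r) = 2*sqrt(6) (q(r) = sqrt((1 + 4**2 + 4*(-2 + 4)) - 1) = sqrt((1 + 16 + 4*2) - 1) = sqrt((1 + 16 + 8) - 1) = sqrt(25 - 1) = sqrt(24) = 2*sqrt(6))
-32 - 6*q(0) = -32 - 12*sqrt(6)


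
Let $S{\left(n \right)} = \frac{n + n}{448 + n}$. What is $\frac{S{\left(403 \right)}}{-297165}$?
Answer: $- \frac{806}{252887415} \approx -3.1872 \cdot 10^{-6}$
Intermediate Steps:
$S{\left(n \right)} = \frac{2 n}{448 + n}$
$\frac{S{\left(403 \right)}}{-297165} = \frac{2 \cdot 403 \frac{1}{448 + 403}}{-297165} = 2 \cdot 403 \cdot \frac{1}{851} \left(- \frac{1}{297165}\right) = \frac{806}{851} \left(- \frac{1}{297165}\right) = - \frac{806}{252887415}$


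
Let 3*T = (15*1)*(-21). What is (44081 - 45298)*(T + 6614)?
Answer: -7921453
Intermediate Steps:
T = -105 (T = ((15*1)*(-21))/3 = (15*(-21))/3 = (⅓)*(-315) = -105)
(44081 - 45298)*(T + 6614) = (44081 - 45298)*(-105 + 6614) = -1217*6509 = -7921453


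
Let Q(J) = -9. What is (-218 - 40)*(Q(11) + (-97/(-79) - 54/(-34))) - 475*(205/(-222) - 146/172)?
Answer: 15623266945/6410139 ≈ 2437.3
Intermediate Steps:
(-218 - 40)*(Q(11) + (-97/(-79) - 54/(-34))) - 475*(205/(-222) - 146/172) = (-218 - 40)*(-9 + (-97/(-79) - 54/(-34))) - 475*(205/(-222) - 146/172) = -258*(-9 + (-97*(-1/79) - 54*(-1/34))) - 475*(205*(-1/222) - 146*1/172) = -258*(-9 + (97/79 + 27/17)) - 475*(-205/222 - 73/86) = -258*(-9 + 3782/1343) - 475*(-8459/4773) = -258*(-8305/1343) + 4018025/4773 = 2142690/1343 + 4018025/4773 = 15623266945/6410139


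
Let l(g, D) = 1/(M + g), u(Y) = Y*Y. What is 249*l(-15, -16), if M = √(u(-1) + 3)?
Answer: -249/13 ≈ -19.154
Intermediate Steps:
u(Y) = Y²
M = 2 (M = √((-1)² + 3) = √(1 + 3) = √4 = 2)
l(g, D) = 1/(2 + g)
249*l(-15, -16) = 249/(2 - 15) = 249/(-13) = 249*(-1/13) = -249/13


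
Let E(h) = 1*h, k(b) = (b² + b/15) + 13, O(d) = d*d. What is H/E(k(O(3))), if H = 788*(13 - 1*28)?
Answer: -59100/473 ≈ -124.95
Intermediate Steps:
O(d) = d²
k(b) = 13 + b² + b/15 (k(b) = (b² + b/15) + 13 = 13 + b² + b/15)
E(h) = h
H = -11820 (H = 788*(13 - 28) = 788*(-15) = -11820)
H/E(k(O(3))) = -11820/(13 + (3²)² + (1/15)*3²) = -11820/(13 + 9² + (1/15)*9) = -11820/(13 + 81 + ⅗) = -11820/473/5 = -11820*5/473 = -59100/473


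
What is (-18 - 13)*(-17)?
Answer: 527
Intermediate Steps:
(-18 - 13)*(-17) = -31*(-17) = 527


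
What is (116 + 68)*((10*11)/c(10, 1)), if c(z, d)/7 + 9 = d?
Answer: -2530/7 ≈ -361.43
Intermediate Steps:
c(z, d) = -63 + 7*d
(116 + 68)*((10*11)/c(10, 1)) = (116 + 68)*((10*11)/(-63 + 7*1)) = 184*(110/(-63 + 7)) = 184*(110/(-56)) = 184*(110*(-1/56)) = 184*(-55/28) = -2530/7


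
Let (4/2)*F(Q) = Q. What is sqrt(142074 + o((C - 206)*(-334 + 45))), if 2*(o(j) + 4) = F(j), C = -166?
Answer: sqrt(168947) ≈ 411.03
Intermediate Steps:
F(Q) = Q/2
o(j) = -4 + j/4 (o(j) = -4 + (j/2)/2 = -4 + j/4)
sqrt(142074 + o((C - 206)*(-334 + 45))) = sqrt(142074 + (-4 + ((-166 - 206)*(-334 + 45))/4)) = sqrt(142074 + (-4 + (-372*(-289))/4)) = sqrt(142074 + (-4 + (1/4)*107508)) = sqrt(142074 + (-4 + 26877)) = sqrt(142074 + 26873) = sqrt(168947)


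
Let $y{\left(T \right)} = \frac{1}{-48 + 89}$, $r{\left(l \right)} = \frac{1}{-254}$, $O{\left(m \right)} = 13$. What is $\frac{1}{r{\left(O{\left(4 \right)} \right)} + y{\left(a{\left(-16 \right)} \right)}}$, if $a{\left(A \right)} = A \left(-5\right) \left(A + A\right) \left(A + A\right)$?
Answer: $\frac{10414}{213} \approx 48.892$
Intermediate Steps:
$r{\left(l \right)} = - \frac{1}{254}$
$a{\left(A \right)} = - 20 A^{3}$ ($a{\left(A \right)} = - 5 A 2 A 2 A = - 5 A 4 A^{2} = - 20 A^{3}$)
$y{\left(T \right)} = \frac{1}{41}$
$\frac{1}{r{\left(O{\left(4 \right)} \right)} + y{\left(a{\left(-16 \right)} \right)}} = \frac{1}{- \frac{1}{254} + \frac{1}{41}} = \frac{1}{\frac{213}{10414}} = \frac{10414}{213}$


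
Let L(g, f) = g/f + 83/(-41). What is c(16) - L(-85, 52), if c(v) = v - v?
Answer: 7801/2132 ≈ 3.6590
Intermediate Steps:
c(v) = 0
L(g, f) = -83/41 + g/f (L(g, f) = g/f + 83*(-1/41) = g/f - 83/41 = -83/41 + g/f)
c(16) - L(-85, 52) = 0 - (-83/41 - 85/52) = 0 - 1*(-7801/2132) = 0 + 7801/2132 = 7801/2132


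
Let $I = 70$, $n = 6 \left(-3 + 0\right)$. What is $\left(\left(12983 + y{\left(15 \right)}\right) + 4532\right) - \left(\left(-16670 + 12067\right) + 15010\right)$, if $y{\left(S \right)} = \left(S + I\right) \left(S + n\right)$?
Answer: $6853$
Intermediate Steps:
$n = -18$ ($n = 6 \left(-3\right) = -18$)
$y{\left(S \right)} = \left(-18 + S\right) \left(70 + S\right)$ ($y{\left(S \right)} = \left(S + 70\right) \left(S - 18\right) = \left(70 + S\right) \left(-18 + S\right) = \left(-18 + S\right) \left(70 + S\right)$)
$\left(\left(12983 + y{\left(15 \right)}\right) + 4532\right) - \left(\left(-16670 + 12067\right) + 15010\right) = \left(\left(12983 + \left(-1260 + 15^{2} + 52 \cdot 15\right)\right) + 4532\right) - \left(\left(-16670 + 12067\right) + 15010\right) = \left(\left(12983 + \left(-1260 + 225 + 780\right)\right) + 4532\right) - \left(-4603 + 15010\right) = \left(\left(12983 - 255\right) + 4532\right) - 10407 = \left(12728 + 4532\right) - 10407 = 17260 - 10407 = 6853$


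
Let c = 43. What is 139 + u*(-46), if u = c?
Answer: -1839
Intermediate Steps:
u = 43
139 + u*(-46) = 139 + 43*(-46) = 139 - 1978 = -1839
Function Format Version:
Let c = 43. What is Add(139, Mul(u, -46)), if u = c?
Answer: -1839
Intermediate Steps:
u = 43
Add(139, Mul(u, -46)) = Add(139, Mul(43, -46)) = Add(139, -1978) = -1839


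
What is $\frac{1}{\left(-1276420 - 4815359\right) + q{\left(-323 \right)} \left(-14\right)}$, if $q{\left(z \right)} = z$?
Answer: $- \frac{1}{6087257} \approx -1.6428 \cdot 10^{-7}$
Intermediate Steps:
$\frac{1}{\left(-1276420 - 4815359\right) + q{\left(-323 \right)} \left(-14\right)} = \frac{1}{\left(-1276420 - 4815359\right) - -4522} = \frac{1}{\left(-1276420 - 4815359\right) + 4522} = \frac{1}{-6091779 + 4522} = \frac{1}{-6087257} = - \frac{1}{6087257}$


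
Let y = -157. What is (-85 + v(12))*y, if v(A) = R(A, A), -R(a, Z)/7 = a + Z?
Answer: 39721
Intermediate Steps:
R(a, Z) = -7*Z - 7*a (R(a, Z) = -7*(a + Z) = -7*(Z + a) = -7*Z - 7*a)
v(A) = -14*A (v(A) = -7*A - 7*A = -14*A)
(-85 + v(12))*y = (-85 - 14*12)*(-157) = (-85 - 168)*(-157) = -253*(-157) = 39721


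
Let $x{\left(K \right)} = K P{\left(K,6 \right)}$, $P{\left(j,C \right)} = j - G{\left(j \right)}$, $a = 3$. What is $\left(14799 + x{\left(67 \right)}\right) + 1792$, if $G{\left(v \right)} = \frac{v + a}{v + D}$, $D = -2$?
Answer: $\frac{273102}{13} \approx 21008.0$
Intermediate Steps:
$G{\left(v \right)} = \frac{3 + v}{-2 + v}$ ($G{\left(v \right)} = \frac{v + 3}{v - 2} = \frac{3 + v}{-2 + v}$)
$P{\left(j,C \right)} = j - \frac{3 + j}{-2 + j}$
$x{\left(K \right)} = \frac{K \left(-3 - K + K \left(-2 + K\right)\right)}{-2 + K}$ ($x{\left(K \right)} = K \frac{-3 - K + K \left(-2 + K\right)}{-2 + K} = \frac{K \left(-3 - K + K \left(-2 + K\right)\right)}{-2 + K}$)
$\left(14799 + x{\left(67 \right)}\right) + 1792 = \left(14799 + \frac{67 \left(-3 - 67 + 67 \left(-2 + 67\right)\right)}{-2 + 67}\right) + 1792 = \left(14799 + \frac{67 \left(-3 - 67 + 67 \cdot 65\right)}{65}\right) + 1792 = \left(14799 + 67 \cdot \frac{1}{65} \left(-3 - 67 + 4355\right)\right) + 1792 = \left(14799 + 67 \cdot \frac{1}{65} \cdot 4285\right) + 1792 = \left(14799 + \frac{57419}{13}\right) + 1792 = \frac{249806}{13} + 1792 = \frac{273102}{13}$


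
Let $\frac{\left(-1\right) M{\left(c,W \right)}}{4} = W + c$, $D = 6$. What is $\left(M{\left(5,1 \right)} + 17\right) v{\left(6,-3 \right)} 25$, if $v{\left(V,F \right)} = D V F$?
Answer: $18900$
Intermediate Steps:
$M{\left(c,W \right)} = - 4 W - 4 c$ ($M{\left(c,W \right)} = - 4 \left(W + c\right) = - 4 W - 4 c$)
$v{\left(V,F \right)} = 6 F V$ ($v{\left(V,F \right)} = 6 V F = 6 F V$)
$\left(M{\left(5,1 \right)} + 17\right) v{\left(6,-3 \right)} 25 = \left(\left(\left(-4\right) 1 - 20\right) + 17\right) 6 \left(-3\right) 6 \cdot 25 = \left(\left(-4 - 20\right) + 17\right) \left(-108\right) 25 = \left(-24 + 17\right) \left(-108\right) 25 = \left(-7\right) \left(-108\right) 25 = 756 \cdot 25 = 18900$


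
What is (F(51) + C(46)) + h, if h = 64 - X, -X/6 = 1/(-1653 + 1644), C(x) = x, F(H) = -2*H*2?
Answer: -284/3 ≈ -94.667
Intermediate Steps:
F(H) = -4*H
X = 2/3 (X = -6/(-1653 + 1644) = -6/(-9) = -6*(-1/9) = 2/3 ≈ 0.66667)
h = 190/3 (h = 64 - 1*2/3 = 64 - 2/3 = 190/3 ≈ 63.333)
(F(51) + C(46)) + h = (-4*51 + 46) + 190/3 = (-204 + 46) + 190/3 = -158 + 190/3 = -284/3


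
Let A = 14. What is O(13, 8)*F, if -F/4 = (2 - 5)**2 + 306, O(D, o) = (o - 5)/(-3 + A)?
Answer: -3780/11 ≈ -343.64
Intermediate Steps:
O(D, o) = -5/11 + o/11 (O(D, o) = (o - 5)/(-3 + 14) = (-5 + o)/11 = (-5 + o)*(1/11) = -5/11 + o/11)
F = -1260 (F = -4*((2 - 5)**2 + 306) = -4*((-3)**2 + 306) = -4*(9 + 306) = -4*315 = -1260)
O(13, 8)*F = (-5/11 + (1/11)*8)*(-1260) = (-5/11 + 8/11)*(-1260) = (3/11)*(-1260) = -3780/11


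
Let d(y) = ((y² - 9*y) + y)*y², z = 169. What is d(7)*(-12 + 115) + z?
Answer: -35160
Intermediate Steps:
d(y) = y²*(y² - 8*y) (d(y) = (y² - 8*y)*y² = y²*(y² - 8*y))
d(7)*(-12 + 115) + z = (7³*(-8 + 7))*(-12 + 115) + 169 = (343*(-1))*103 + 169 = -343*103 + 169 = -35329 + 169 = -35160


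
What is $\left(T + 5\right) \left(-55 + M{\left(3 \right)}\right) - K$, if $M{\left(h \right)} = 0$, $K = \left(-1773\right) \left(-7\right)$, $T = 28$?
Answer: $-14226$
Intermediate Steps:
$K = 12411$
$\left(T + 5\right) \left(-55 + M{\left(3 \right)}\right) - K = \left(28 + 5\right) \left(-55 + 0\right) - 12411 = 33 \left(-55\right) - 12411 = -1815 - 12411 = -14226$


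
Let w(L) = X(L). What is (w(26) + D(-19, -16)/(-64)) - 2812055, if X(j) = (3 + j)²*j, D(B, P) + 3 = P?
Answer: -178572077/64 ≈ -2.7902e+6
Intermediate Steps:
D(B, P) = -3 + P
X(j) = j*(3 + j)²
w(L) = L*(3 + L)²
(w(26) + D(-19, -16)/(-64)) - 2812055 = (26*(3 + 26)² + (-3 - 16)/(-64)) - 2812055 = (26*29² - 1/64*(-19)) - 2812055 = (26*841 + 19/64) - 2812055 = (21866 + 19/64) - 2812055 = 1399443/64 - 2812055 = -178572077/64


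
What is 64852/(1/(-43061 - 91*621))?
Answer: -6457443344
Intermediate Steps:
64852/(1/(-43061 - 91*621)) = 64852/(1/(-43061 - 56511)) = 64852/(1/(-99572)) = 64852/(-1/99572) = 64852*(-99572) = -6457443344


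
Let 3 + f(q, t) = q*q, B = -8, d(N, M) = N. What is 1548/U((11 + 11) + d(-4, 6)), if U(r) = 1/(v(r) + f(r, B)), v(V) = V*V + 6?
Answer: 1007748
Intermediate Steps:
v(V) = 6 + V**2 (v(V) = V**2 + 6 = 6 + V**2)
f(q, t) = -3 + q**2 (f(q, t) = -3 + q*q = -3 + q**2)
U(r) = 1/(3 + 2*r**2) (U(r) = 1/((6 + r**2) + (-3 + r**2)) = 1/(3 + 2*r**2))
1548/U((11 + 11) + d(-4, 6)) = 1548/(1/(3 + 2*((11 + 11) - 4)**2)) = 1548/(1/(3 + 2*(22 - 4)**2)) = 1548/(1/(3 + 2*18**2)) = 1548/(1/(3 + 2*324)) = 1548/(1/(3 + 648)) = 1548/(1/651) = 1548*651 = 1007748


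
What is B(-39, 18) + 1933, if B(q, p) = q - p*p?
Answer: 1570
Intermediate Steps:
B(q, p) = q - p²
B(-39, 18) + 1933 = (-39 - 1*18²) + 1933 = (-39 - 1*324) + 1933 = (-39 - 324) + 1933 = -363 + 1933 = 1570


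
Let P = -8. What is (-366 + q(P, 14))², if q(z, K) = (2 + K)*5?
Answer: 81796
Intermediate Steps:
q(z, K) = 10 + 5*K
(-366 + q(P, 14))² = (-366 + (10 + 5*14))² = (-366 + (10 + 70))² = (-366 + 80)² = (-286)² = 81796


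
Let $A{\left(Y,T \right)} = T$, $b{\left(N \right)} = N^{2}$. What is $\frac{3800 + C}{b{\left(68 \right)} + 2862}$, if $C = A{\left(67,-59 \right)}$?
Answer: $\frac{3741}{7486} \approx 0.49973$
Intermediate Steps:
$C = -59$
$\frac{3800 + C}{b{\left(68 \right)} + 2862} = \frac{3800 - 59}{68^{2} + 2862} = \frac{3741}{4624 + 2862} = \frac{3741}{7486}$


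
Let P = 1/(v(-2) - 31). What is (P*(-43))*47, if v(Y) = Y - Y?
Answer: 2021/31 ≈ 65.194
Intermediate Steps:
v(Y) = 0
P = -1/31 (P = 1/(0 - 31) = 1/(-31) = -1/31 ≈ -0.032258)
(P*(-43))*47 = -1/31*(-43)*47 = (43/31)*47 = 2021/31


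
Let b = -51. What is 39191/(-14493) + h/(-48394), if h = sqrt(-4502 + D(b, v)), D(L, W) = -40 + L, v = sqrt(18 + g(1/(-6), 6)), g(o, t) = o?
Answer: -39191/14493 - I*sqrt(4593)/48394 ≈ -2.7041 - 0.0014004*I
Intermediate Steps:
v = sqrt(642)/6 (v = sqrt(18 + 1/(-6)) = sqrt(18 - 1/6) = sqrt(107/6) = sqrt(642)/6 ≈ 4.2230)
h = I*sqrt(4593) (h = sqrt(-4502 + (-40 - 51)) = sqrt(-4502 - 91) = sqrt(-4593) = I*sqrt(4593) ≈ 67.772*I)
39191/(-14493) + h/(-48394) = 39191/(-14493) + (I*sqrt(4593))/(-48394) = 39191*(-1/14493) + (I*sqrt(4593))*(-1/48394) = -39191/14493 - I*sqrt(4593)/48394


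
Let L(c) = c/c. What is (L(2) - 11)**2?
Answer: 100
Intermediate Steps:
L(c) = 1
(L(2) - 11)**2 = (1 - 11)**2 = (-10)**2 = 100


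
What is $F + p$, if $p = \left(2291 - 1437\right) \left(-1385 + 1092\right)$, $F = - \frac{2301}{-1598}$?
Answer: $- \frac{399852455}{1598} \approx -2.5022 \cdot 10^{5}$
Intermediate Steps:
$F = \frac{2301}{1598}$ ($F = \left(-2301\right) \left(- \frac{1}{1598}\right) = \frac{2301}{1598} \approx 1.4399$)
$p = -250222$ ($p = 854 \left(-293\right) = -250222$)
$F + p = \frac{2301}{1598} - 250222 = - \frac{399852455}{1598}$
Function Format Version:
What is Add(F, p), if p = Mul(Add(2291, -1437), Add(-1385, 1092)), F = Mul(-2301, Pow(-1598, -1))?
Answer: Rational(-399852455, 1598) ≈ -2.5022e+5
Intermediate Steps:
F = Rational(2301, 1598) (F = Mul(-2301, Rational(-1, 1598)) = Rational(2301, 1598) ≈ 1.4399)
p = -250222 (p = Mul(854, -293) = -250222)
Add(F, p) = Add(Rational(2301, 1598), -250222) = Rational(-399852455, 1598)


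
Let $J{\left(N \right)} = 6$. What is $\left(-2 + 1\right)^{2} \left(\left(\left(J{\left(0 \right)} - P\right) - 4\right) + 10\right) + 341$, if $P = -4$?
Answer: $357$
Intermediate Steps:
$\left(-2 + 1\right)^{2} \left(\left(\left(J{\left(0 \right)} - P\right) - 4\right) + 10\right) + 341 = \left(-2 + 1\right)^{2} \left(\left(\left(6 - -4\right) - 4\right) + 10\right) + 341 = \left(-1\right)^{2} \left(\left(\left(6 + 4\right) - 4\right) + 10\right) + 341 = 1 \left(\left(10 - 4\right) + 10\right) + 341 = 1 \left(6 + 10\right) + 341 = 1 \cdot 16 + 341 = 16 + 341 = 357$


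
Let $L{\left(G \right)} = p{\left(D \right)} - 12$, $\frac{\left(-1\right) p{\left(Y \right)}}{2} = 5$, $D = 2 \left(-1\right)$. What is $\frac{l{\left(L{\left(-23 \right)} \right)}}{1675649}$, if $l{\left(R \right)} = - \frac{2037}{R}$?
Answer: $\frac{2037}{36864278} \approx 5.5257 \cdot 10^{-5}$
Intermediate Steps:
$D = -2$
$p{\left(Y \right)} = -10$ ($p{\left(Y \right)} = \left(-2\right) 5 = -10$)
$L{\left(G \right)} = -22$ ($L{\left(G \right)} = -10 - 12 = -22$)
$\frac{l{\left(L{\left(-23 \right)} \right)}}{1675649} = \frac{\left(-2037\right) \frac{1}{-22}}{1675649} = \left(-2037\right) \left(- \frac{1}{22}\right) \frac{1}{1675649} = \frac{2037}{22} \cdot \frac{1}{1675649} = \frac{2037}{36864278}$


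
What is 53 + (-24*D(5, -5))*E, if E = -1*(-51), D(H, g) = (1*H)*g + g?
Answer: 36773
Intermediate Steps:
D(H, g) = g + H*g (D(H, g) = H*g + g = g + H*g)
E = 51
53 + (-24*D(5, -5))*E = 53 - (-120)*(1 + 5)*51 = 53 - (-120)*6*51 = 53 - 24*(-30)*51 = 53 + 720*51 = 53 + 36720 = 36773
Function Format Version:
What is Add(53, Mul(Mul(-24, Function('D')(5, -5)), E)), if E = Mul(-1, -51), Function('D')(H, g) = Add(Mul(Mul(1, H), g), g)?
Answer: 36773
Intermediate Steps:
Function('D')(H, g) = Add(g, Mul(H, g)) (Function('D')(H, g) = Add(Mul(H, g), g) = Add(g, Mul(H, g)))
E = 51
Add(53, Mul(Mul(-24, Function('D')(5, -5)), E)) = Add(53, Mul(Mul(-24, Mul(-5, Add(1, 5))), 51)) = Add(53, Mul(Mul(-24, Mul(-5, 6)), 51)) = Add(53, Mul(Mul(-24, -30), 51)) = Add(53, Mul(720, 51)) = Add(53, 36720) = 36773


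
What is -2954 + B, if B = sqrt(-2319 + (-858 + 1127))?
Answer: -2954 + 5*I*sqrt(82) ≈ -2954.0 + 45.277*I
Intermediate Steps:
B = 5*I*sqrt(82) (B = sqrt(-2319 + 269) = sqrt(-2050) = 5*I*sqrt(82) ≈ 45.277*I)
-2954 + B = -2954 + 5*I*sqrt(82)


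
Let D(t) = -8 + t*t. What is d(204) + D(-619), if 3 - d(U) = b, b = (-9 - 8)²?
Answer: 382867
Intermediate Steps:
b = 289 (b = (-17)² = 289)
d(U) = -286 (d(U) = 3 - 1*289 = 3 - 289 = -286)
D(t) = -8 + t²
d(204) + D(-619) = -286 + (-8 + (-619)²) = -286 + (-8 + 383161) = -286 + 383153 = 382867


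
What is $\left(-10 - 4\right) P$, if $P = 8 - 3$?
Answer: $-70$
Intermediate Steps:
$P = 5$
$\left(-10 - 4\right) P = \left(-10 - 4\right) 5 = \left(-14\right) 5 = -70$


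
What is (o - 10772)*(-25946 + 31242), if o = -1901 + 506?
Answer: -64436432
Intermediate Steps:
o = -1395
(o - 10772)*(-25946 + 31242) = (-1395 - 10772)*(-25946 + 31242) = -12167*5296 = -64436432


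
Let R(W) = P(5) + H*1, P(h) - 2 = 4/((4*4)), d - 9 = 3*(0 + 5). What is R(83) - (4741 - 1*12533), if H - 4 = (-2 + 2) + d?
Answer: 31289/4 ≈ 7822.3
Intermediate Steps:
d = 24 (d = 9 + 3*(0 + 5) = 9 + 3*5 = 9 + 15 = 24)
P(h) = 9/4 (P(h) = 2 + 4/((4*4)) = 2 + 4/16 = 2 + 4*(1/16) = 2 + ¼ = 9/4)
H = 28 (H = 4 + ((-2 + 2) + 24) = 4 + (0 + 24) = 4 + 24 = 28)
R(W) = 121/4 (R(W) = 9/4 + 28*1 = 9/4 + 28 = 121/4)
R(83) - (4741 - 1*12533) = 121/4 - (4741 - 1*12533) = 121/4 - (4741 - 12533) = 121/4 - 1*(-7792) = 121/4 + 7792 = 31289/4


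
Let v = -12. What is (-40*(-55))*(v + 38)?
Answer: 57200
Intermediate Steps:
(-40*(-55))*(v + 38) = (-40*(-55))*(-12 + 38) = 2200*26 = 57200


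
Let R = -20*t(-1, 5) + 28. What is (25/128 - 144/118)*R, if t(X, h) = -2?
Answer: -131597/1888 ≈ -69.702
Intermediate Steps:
R = 68 (R = -20*(-2) + 28 = 40 + 28 = 68)
(25/128 - 144/118)*R = (25/128 - 144/118)*68 = (25*(1/128) - 144*1/118)*68 = (25/128 - 72/59)*68 = -7741/7552*68 = -131597/1888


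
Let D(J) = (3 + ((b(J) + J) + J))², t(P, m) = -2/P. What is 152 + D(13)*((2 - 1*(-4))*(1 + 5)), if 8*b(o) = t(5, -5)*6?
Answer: 745121/25 ≈ 29805.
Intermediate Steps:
b(o) = -3/10 (b(o) = (-2/5*6)/8 = (-2*⅕*6)/8 = (-⅖*6)/8 = (⅛)*(-12/5) = -3/10)
D(J) = (27/10 + 2*J)² (D(J) = (3 + ((-3/10 + J) + J))² = (3 + (-3/10 + 2*J))² = (27/10 + 2*J)²)
152 + D(13)*((2 - 1*(-4))*(1 + 5)) = 152 + ((27 + 20*13)²/100)*((2 - 1*(-4))*(1 + 5)) = 152 + ((27 + 260)²/100)*((2 + 4)*6) = 152 + ((1/100)*287²)*(6*6) = 152 + ((1/100)*82369)*36 = 152 + (82369/100)*36 = 152 + 741321/25 = 745121/25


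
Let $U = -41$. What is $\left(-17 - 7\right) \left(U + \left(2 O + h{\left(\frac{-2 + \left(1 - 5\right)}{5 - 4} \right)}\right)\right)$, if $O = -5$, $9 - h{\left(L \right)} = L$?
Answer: $864$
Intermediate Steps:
$h{\left(L \right)} = 9 - L$
$\left(-17 - 7\right) \left(U + \left(2 O + h{\left(\frac{-2 + \left(1 - 5\right)}{5 - 4} \right)}\right)\right) = \left(-17 - 7\right) \left(-41 + \left(2 \left(-5\right) + \left(9 - \frac{-2 + \left(1 - 5\right)}{5 - 4}\right)\right)\right) = \left(-17 - 7\right) \left(-41 - \left(1 + \frac{-2 + \left(1 - 5\right)}{1}\right)\right) = - 24 \left(-41 - \left(1 + \left(-2 - 4\right) 1\right)\right) = - 24 \left(-41 - \left(1 - 6\right)\right) = - 24 \left(-41 + \left(-10 + \left(9 - -6\right)\right)\right) = - 24 \left(-41 + \left(-10 + \left(9 + 6\right)\right)\right) = - 24 \left(-41 + \left(-10 + 15\right)\right) = - 24 \left(-41 + 5\right) = \left(-24\right) \left(-36\right) = 864$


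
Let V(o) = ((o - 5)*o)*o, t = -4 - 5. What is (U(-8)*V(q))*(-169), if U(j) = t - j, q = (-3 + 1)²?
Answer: -2704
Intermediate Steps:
q = 4 (q = (-2)² = 4)
t = -9
V(o) = o²*(-5 + o) (V(o) = ((-5 + o)*o)*o = (o*(-5 + o))*o = o²*(-5 + o))
U(j) = -9 - j
(U(-8)*V(q))*(-169) = ((-9 - 1*(-8))*(4²*(-5 + 4)))*(-169) = ((-9 + 8)*(16*(-1)))*(-169) = -1*(-16)*(-169) = 16*(-169) = -2704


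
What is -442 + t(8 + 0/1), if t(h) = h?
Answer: -434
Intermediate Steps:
-442 + t(8 + 0/1) = -442 + (8 + 0/1) = -442 + (8 + 1*0) = -442 + (8 + 0) = -442 + 8 = -434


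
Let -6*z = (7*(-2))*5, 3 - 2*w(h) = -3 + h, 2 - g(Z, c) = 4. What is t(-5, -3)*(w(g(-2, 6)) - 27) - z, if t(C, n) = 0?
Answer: -35/3 ≈ -11.667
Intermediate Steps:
g(Z, c) = -2 (g(Z, c) = 2 - 1*4 = 2 - 4 = -2)
w(h) = 3 - h/2 (w(h) = 3/2 - (-3 + h)/2 = 3/2 + (3/2 - h/2) = 3 - h/2)
z = 35/3 (z = -7*(-2)*5/6 = -(-7)*5/3 = -⅙*(-70) = 35/3 ≈ 11.667)
t(-5, -3)*(w(g(-2, 6)) - 27) - z = 0*((3 - ½*(-2)) - 27) - 1*35/3 = 0*((3 + 1) - 27) - 35/3 = 0*(4 - 27) - 35/3 = 0*(-23) - 35/3 = 0 - 35/3 = -35/3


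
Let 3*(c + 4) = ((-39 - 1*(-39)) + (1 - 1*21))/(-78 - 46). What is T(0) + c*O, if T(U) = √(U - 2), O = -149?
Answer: 54683/93 + I*√2 ≈ 587.99 + 1.4142*I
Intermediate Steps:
T(U) = √(-2 + U)
c = -367/93 (c = -4 + (((-39 - 1*(-39)) + (1 - 1*21))/(-78 - 46))/3 = -4 + (((-39 + 39) + (1 - 21))/(-124))/3 = -4 + ((0 - 20)*(-1/124))/3 = -4 + (-20*(-1/124))/3 = -4 + (⅓)*(5/31) = -4 + 5/93 = -367/93 ≈ -3.9462)
T(0) + c*O = √(-2 + 0) - 367/93*(-149) = √(-2) + 54683/93 = I*√2 + 54683/93 = 54683/93 + I*√2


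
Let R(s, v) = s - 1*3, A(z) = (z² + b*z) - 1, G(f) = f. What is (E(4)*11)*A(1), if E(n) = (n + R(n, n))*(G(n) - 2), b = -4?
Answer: -440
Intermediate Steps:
A(z) = -1 + z² - 4*z (A(z) = (z² - 4*z) - 1 = -1 + z² - 4*z)
R(s, v) = -3 + s (R(s, v) = s - 3 = -3 + s)
E(n) = (-3 + 2*n)*(-2 + n) (E(n) = (n + (-3 + n))*(n - 2) = (-3 + 2*n)*(-2 + n))
(E(4)*11)*A(1) = ((6 - 7*4 + 2*4²)*11)*(-1 + 1² - 4*1) = ((6 - 28 + 2*16)*11)*(-1 + 1 - 4) = ((6 - 28 + 32)*11)*(-4) = (10*11)*(-4) = 110*(-4) = -440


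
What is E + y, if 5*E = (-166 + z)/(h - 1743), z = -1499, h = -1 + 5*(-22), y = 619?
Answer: 127551/206 ≈ 619.18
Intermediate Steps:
h = -111 (h = -1 - 110 = -111)
E = 37/206 (E = ((-166 - 1499)/(-111 - 1743))/5 = (-1665/(-1854))/5 = (-1665*(-1/1854))/5 = (1/5)*(185/206) = 37/206 ≈ 0.17961)
E + y = 37/206 + 619 = 127551/206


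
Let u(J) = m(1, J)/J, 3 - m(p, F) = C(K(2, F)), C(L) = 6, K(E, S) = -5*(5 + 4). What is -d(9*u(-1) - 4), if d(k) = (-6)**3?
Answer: 216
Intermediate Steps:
K(E, S) = -45 (K(E, S) = -5*9 = -45)
m(p, F) = -3 (m(p, F) = 3 - 1*6 = 3 - 6 = -3)
u(J) = -3/J
d(k) = -216
-d(9*u(-1) - 4) = -1*(-216) = 216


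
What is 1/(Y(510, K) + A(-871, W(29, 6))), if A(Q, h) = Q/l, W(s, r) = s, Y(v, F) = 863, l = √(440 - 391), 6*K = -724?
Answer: 7/5170 ≈ 0.0013540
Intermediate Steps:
K = -362/3 (K = (⅙)*(-724) = -362/3 ≈ -120.67)
l = 7 (l = √49 = 7)
A(Q, h) = Q/7
1/(Y(510, K) + A(-871, W(29, 6))) = 1/(863 + (⅐)*(-871)) = 1/(863 - 871/7) = 1/(5170/7) = 7/5170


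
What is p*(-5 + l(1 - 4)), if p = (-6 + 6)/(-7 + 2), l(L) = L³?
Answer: 0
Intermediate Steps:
p = 0 (p = 0/(-5) = 0*(-⅕) = 0)
p*(-5 + l(1 - 4)) = 0*(-5 + (1 - 4)³) = 0*(-5 + (-3)³) = 0*(-5 - 27) = 0*(-32) = 0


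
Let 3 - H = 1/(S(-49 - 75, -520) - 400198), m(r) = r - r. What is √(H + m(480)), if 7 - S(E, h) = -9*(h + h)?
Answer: √503196474354/409551 ≈ 1.7321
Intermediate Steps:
S(E, h) = 7 + 18*h (S(E, h) = 7 - (-9)*(h + h) = 7 - (-9)*2*h = 7 - (-18)*h = 7 + 18*h)
m(r) = 0
H = 1228654/409551 (H = 3 - 1/((7 + 18*(-520)) - 400198) = 3 - 1/((7 - 9360) - 400198) = 3 - 1/(-9353 - 400198) = 3 - 1/(-409551) = 3 - 1*(-1/409551) = 3 + 1/409551 = 1228654/409551 ≈ 3.0000)
√(H + m(480)) = √(1228654/409551 + 0) = √(1228654/409551) = √503196474354/409551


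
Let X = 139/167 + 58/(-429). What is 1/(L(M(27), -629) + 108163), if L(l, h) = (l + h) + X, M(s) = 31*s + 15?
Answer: 71643/7765148143 ≈ 9.2262e-6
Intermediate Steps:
M(s) = 15 + 31*s
X = 49945/71643 (X = 139*(1/167) + 58*(-1/429) = 139/167 - 58/429 = 49945/71643 ≈ 0.69714)
L(l, h) = 49945/71643 + h + l (L(l, h) = (l + h) + 49945/71643 = (h + l) + 49945/71643 = 49945/71643 + h + l)
1/(L(M(27), -629) + 108163) = 1/((49945/71643 - 629 + (15 + 31*27)) + 108163) = 1/((49945/71643 - 629 + (15 + 837)) + 108163) = 1/((49945/71643 - 629 + 852) + 108163) = 1/(16026334/71643 + 108163) = 1/(7765148143/71643) = 71643/7765148143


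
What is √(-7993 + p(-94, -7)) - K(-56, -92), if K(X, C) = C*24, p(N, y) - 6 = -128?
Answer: 2208 + I*√8115 ≈ 2208.0 + 90.083*I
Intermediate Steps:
p(N, y) = -122 (p(N, y) = 6 - 128 = -122)
K(X, C) = 24*C
√(-7993 + p(-94, -7)) - K(-56, -92) = √(-7993 - 122) - 24*(-92) = √(-8115) - 1*(-2208) = I*√8115 + 2208 = 2208 + I*√8115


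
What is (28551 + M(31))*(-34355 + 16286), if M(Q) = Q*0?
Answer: -515888019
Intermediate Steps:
M(Q) = 0
(28551 + M(31))*(-34355 + 16286) = (28551 + 0)*(-34355 + 16286) = 28551*(-18069) = -515888019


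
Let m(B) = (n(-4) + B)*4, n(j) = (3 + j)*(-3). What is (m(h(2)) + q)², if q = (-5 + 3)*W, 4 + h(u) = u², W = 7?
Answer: 4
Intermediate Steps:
n(j) = -9 - 3*j
h(u) = -4 + u²
m(B) = 12 + 4*B (m(B) = ((-9 - 3*(-4)) + B)*4 = ((-9 + 12) + B)*4 = (3 + B)*4 = 12 + 4*B)
q = -14 (q = (-5 + 3)*7 = -2*7 = -14)
(m(h(2)) + q)² = ((12 + 4*(-4 + 2²)) - 14)² = ((12 + 4*(-4 + 4)) - 14)² = ((12 + 4*0) - 14)² = ((12 + 0) - 14)² = (12 - 14)² = (-2)² = 4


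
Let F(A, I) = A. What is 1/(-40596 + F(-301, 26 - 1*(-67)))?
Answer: -1/40897 ≈ -2.4452e-5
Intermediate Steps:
1/(-40596 + F(-301, 26 - 1*(-67))) = 1/(-40596 - 301) = 1/(-40897) = -1/40897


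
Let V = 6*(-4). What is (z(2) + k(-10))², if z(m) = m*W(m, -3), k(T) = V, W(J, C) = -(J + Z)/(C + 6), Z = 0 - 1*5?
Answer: 484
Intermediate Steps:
Z = -5 (Z = 0 - 5 = -5)
W(J, C) = -(-5 + J)/(6 + C) (W(J, C) = -(J - 5)/(C + 6) = -(-5 + J)/(6 + C))
V = -24
k(T) = -24
z(m) = m*(5/3 - m/3) (z(m) = m*((5 - m)/(6 - 3)) = m*((5 - m)/3) = m*(5/3 - m/3))
(z(2) + k(-10))² = ((⅓)*2*(5 - 1*2) - 24)² = ((⅓)*2*(5 - 2) - 24)² = ((⅓)*2*3 - 24)² = (2 - 24)² = (-22)² = 484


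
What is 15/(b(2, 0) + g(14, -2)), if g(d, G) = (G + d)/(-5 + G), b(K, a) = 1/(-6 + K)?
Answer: -84/11 ≈ -7.6364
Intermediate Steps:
g(d, G) = (G + d)/(-5 + G)
15/(b(2, 0) + g(14, -2)) = 15/(1/(-6 + 2) + (-2 + 14)/(-5 - 2)) = 15/(1/(-4) + 12/(-7)) = 15/(-¼ - ⅐*12) = 15/(-¼ - 12/7) = 15/(-55/28) = 15*(-28/55) = -84/11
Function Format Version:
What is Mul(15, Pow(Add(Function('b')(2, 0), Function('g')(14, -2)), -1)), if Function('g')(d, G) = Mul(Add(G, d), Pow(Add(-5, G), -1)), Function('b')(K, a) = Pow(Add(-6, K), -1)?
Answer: Rational(-84, 11) ≈ -7.6364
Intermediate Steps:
Function('g')(d, G) = Mul(Pow(Add(-5, G), -1), Add(G, d))
Mul(15, Pow(Add(Function('b')(2, 0), Function('g')(14, -2)), -1)) = Mul(15, Pow(Add(Pow(Add(-6, 2), -1), Mul(Pow(Add(-5, -2), -1), Add(-2, 14))), -1)) = Mul(15, Pow(Add(Pow(-4, -1), Mul(Pow(-7, -1), 12)), -1)) = Mul(15, Pow(Add(Rational(-1, 4), Mul(Rational(-1, 7), 12)), -1)) = Mul(15, Pow(Add(Rational(-1, 4), Rational(-12, 7)), -1)) = Mul(15, Pow(Rational(-55, 28), -1)) = Mul(15, Rational(-28, 55)) = Rational(-84, 11)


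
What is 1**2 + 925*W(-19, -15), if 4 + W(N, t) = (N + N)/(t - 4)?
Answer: -1849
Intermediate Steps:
W(N, t) = -4 + 2*N/(-4 + t) (W(N, t) = -4 + (N + N)/(t - 4) = -4 + (2*N)/(-4 + t) = -4 + 2*N/(-4 + t))
1**2 + 925*W(-19, -15) = 1**2 + 925*(2*(8 - 19 - 2*(-15))/(-4 - 15)) = 1 + 925*(2*(8 - 19 + 30)/(-19)) = 1 + 925*(2*(-1/19)*19) = 1 + 925*(-2) = 1 - 1850 = -1849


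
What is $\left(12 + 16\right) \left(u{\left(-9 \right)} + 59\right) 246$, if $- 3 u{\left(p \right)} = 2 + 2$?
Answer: $397208$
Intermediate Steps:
$u{\left(p \right)} = - \frac{4}{3}$ ($u{\left(p \right)} = - \frac{2 + 2}{3} = \left(- \frac{1}{3}\right) 4 = - \frac{4}{3}$)
$\left(12 + 16\right) \left(u{\left(-9 \right)} + 59\right) 246 = \left(12 + 16\right) \left(- \frac{4}{3} + 59\right) 246 = 28 \cdot \frac{173}{3} \cdot 246 = \frac{4844}{3} \cdot 246 = 397208$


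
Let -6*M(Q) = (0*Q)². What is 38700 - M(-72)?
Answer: 38700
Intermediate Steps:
M(Q) = 0 (M(Q) = -(0*Q)²/6 = -⅙*0² = -⅙*0 = 0)
38700 - M(-72) = 38700 - 1*0 = 38700 + 0 = 38700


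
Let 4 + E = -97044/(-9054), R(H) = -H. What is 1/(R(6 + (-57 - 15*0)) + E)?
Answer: 1509/87097 ≈ 0.017326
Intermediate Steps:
E = 10138/1509 (E = -4 - 97044/(-9054) = -4 - 97044*(-1/9054) = -4 + 16174/1509 = 10138/1509 ≈ 6.7184)
1/(R(6 + (-57 - 15*0)) + E) = 1/(-(6 + (-57 - 15*0)) + 10138/1509) = 1/(-(6 + (-57 + 0)) + 10138/1509) = 1/(-(6 - 57) + 10138/1509) = 1/(-1*(-51) + 10138/1509) = 1/(51 + 10138/1509) = 1/(87097/1509) = 1509/87097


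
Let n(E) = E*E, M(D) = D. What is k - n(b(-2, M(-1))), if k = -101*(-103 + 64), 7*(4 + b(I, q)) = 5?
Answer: 192482/49 ≈ 3928.2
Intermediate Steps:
b(I, q) = -23/7 (b(I, q) = -4 + (1/7)*5 = -4 + 5/7 = -23/7)
n(E) = E**2
k = 3939 (k = -101*(-39) = 3939)
k - n(b(-2, M(-1))) = 3939 - (-23/7)**2 = 3939 - 1*529/49 = 3939 - 529/49 = 192482/49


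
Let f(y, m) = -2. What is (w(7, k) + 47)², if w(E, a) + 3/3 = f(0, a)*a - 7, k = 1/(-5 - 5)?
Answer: 38416/25 ≈ 1536.6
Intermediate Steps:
k = -⅒ (k = 1/(-10) = -⅒ ≈ -0.10000)
w(E, a) = -8 - 2*a (w(E, a) = -1 + (-2*a - 7) = -1 + (-7 - 2*a) = -8 - 2*a)
(w(7, k) + 47)² = ((-8 - 2*(-⅒)) + 47)² = ((-8 + ⅕) + 47)² = (-39/5 + 47)² = (196/5)² = 38416/25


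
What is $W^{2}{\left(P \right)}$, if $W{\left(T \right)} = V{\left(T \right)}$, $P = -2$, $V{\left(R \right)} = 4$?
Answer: $16$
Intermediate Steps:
$W{\left(T \right)} = 4$
$W^{2}{\left(P \right)} = 4^{2} = 16$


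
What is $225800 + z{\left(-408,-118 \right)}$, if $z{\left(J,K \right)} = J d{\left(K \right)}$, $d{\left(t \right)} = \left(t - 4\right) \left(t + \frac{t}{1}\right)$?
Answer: $-11521336$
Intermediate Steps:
$d{\left(t \right)} = 2 t \left(-4 + t\right)$ ($d{\left(t \right)} = \left(-4 + t\right) \left(t + t 1\right) = \left(-4 + t\right) \left(t + t\right) = \left(-4 + t\right) 2 t = 2 t \left(-4 + t\right)$)
$z{\left(J,K \right)} = 2 J K \left(-4 + K\right)$ ($z{\left(J,K \right)} = J 2 K \left(-4 + K\right) = 2 J K \left(-4 + K\right)$)
$225800 + z{\left(-408,-118 \right)} = 225800 + 2 \left(-408\right) \left(-118\right) \left(-4 - 118\right) = 225800 + 2 \left(-408\right) \left(-118\right) \left(-122\right) = 225800 - 11747136 = -11521336$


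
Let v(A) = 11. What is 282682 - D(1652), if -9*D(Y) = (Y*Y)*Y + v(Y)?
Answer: 4511023957/9 ≈ 5.0122e+8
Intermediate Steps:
D(Y) = -11/9 - Y³/9 (D(Y) = -((Y*Y)*Y + 11)/9 = -(Y²*Y + 11)/9 = -(Y³ + 11)/9 = -(11 + Y³)/9 = -11/9 - Y³/9)
282682 - D(1652) = 282682 - (-11/9 - ⅑*1652³) = 282682 - (-11/9 - ⅑*4508479808) = 282682 - (-11/9 - 4508479808/9) = 282682 - 1*(-4508479819/9) = 282682 + 4508479819/9 = 4511023957/9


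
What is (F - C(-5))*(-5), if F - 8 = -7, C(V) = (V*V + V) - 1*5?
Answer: 70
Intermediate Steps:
C(V) = -5 + V + V² (C(V) = (V² + V) - 5 = (V + V²) - 5 = -5 + V + V²)
F = 1 (F = 8 - 7 = 1)
(F - C(-5))*(-5) = (1 - (-5 - 5 + (-5)²))*(-5) = (1 - (-5 - 5 + 25))*(-5) = (1 - 1*15)*(-5) = (1 - 15)*(-5) = -14*(-5) = 70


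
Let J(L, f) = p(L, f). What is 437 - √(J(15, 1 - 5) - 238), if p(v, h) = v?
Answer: 437 - I*√223 ≈ 437.0 - 14.933*I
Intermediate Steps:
J(L, f) = L
437 - √(J(15, 1 - 5) - 238) = 437 - √(15 - 238) = 437 - √(-223) = 437 - I*√223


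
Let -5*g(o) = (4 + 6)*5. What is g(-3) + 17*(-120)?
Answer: -2050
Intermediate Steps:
g(o) = -10 (g(o) = -(4 + 6)*5/5 = -2*5 = -⅕*50 = -10)
g(-3) + 17*(-120) = -10 + 17*(-120) = -10 - 2040 = -2050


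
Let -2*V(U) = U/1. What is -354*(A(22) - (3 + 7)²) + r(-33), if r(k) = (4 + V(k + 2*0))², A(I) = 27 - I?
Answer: 136201/4 ≈ 34050.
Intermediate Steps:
V(U) = -U/2 (V(U) = -U/(2*1) = -U/2)
r(k) = (4 - k/2)² (r(k) = (4 - (k + 2*0)/2)² = (4 - (k + 0)/2)² = (4 - k/2)²)
-354*(A(22) - (3 + 7)²) + r(-33) = -354*((27 - 1*22) - (3 + 7)²) + (-8 - 33)²/4 = -354*((27 - 22) - 1*10²) + (¼)*(-41)² = -354*(5 - 1*100) + (¼)*1681 = -354*(5 - 100) + 1681/4 = -354*(-95) + 1681/4 = 33630 + 1681/4 = 136201/4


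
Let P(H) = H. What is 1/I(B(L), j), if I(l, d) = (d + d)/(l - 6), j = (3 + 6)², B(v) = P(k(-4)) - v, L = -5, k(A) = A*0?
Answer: -1/162 ≈ -0.0061728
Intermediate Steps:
k(A) = 0
B(v) = -v (B(v) = 0 - v = -v)
j = 81 (j = 9² = 81)
I(l, d) = 2*d/(-6 + l) (I(l, d) = (2*d)/(-6 + l) = 2*d/(-6 + l))
1/I(B(L), j) = 1/(2*81/(-6 - 1*(-5))) = 1/(2*81/(-6 + 5)) = 1/(2*81/(-1)) = 1/(2*81*(-1)) = 1/(-162) = -1/162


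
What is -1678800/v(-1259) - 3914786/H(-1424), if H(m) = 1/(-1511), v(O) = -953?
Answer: 5637226967438/953 ≈ 5.9152e+9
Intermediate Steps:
H(m) = -1/1511
-1678800/v(-1259) - 3914786/H(-1424) = -1678800/(-953) - 3914786/(-1/1511) = -1678800*(-1/953) - 3914786*(-1511) = 1678800/953 + 5915241646 = 5637226967438/953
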